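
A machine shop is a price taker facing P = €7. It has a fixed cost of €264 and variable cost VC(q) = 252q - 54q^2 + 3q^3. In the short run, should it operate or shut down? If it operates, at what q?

Shut down

Strip out fixed cost: VC = 252q - 54q^2 + 3q^3. Then AVC = 252 - 54q + 3q^2 and MC = 252 - 108q + 9q^2.
AVC is minimized where dAVC/dq = -54 + 6q = 0, at q = 9; min AVC = 252 - 54·9 + 3·9^2 = €9.
With P < min AVC (€7 < €9), every unit sold adds to the loss.
Shutting down limits the loss to fixed cost, €264.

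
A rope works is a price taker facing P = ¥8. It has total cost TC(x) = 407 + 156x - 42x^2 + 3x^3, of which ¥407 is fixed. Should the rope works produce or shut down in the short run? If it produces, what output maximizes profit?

From TC, MC = TC'(x) = 156 - 84x + 9x^2 and AVC = VC/x = 156 - 42x + 3x^2.
The AVC parabola has its vertex at x = 42/6 = 7, where AVC = 156 - 42·7 + 3·7^2 = ¥9.
Since P = ¥8 < min AVC = ¥9, price fails to cover variable cost at any output.
Shutting down limits the loss to fixed cost, ¥407.

Shut down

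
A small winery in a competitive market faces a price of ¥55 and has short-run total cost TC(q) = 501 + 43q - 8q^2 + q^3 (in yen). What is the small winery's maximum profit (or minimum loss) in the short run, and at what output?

AVC = 43 - 8q + q^2; min AVC = ¥27 at q = 4. Since P = ¥55 ≥ min AVC, the firm produces.
With MC = 43 - 16q + 3q^2, P = MC on the upward-sloping part at q* = 6.
TR = 55·6 = 330. TC = 501 + 186 = 687. Profit = 330 − 687 = -¥357.
That loss of ¥357 beats the ¥501 the firm would lose by shutting down; producing recovers ¥144 of fixed cost.

Profit = -¥357 at q = 6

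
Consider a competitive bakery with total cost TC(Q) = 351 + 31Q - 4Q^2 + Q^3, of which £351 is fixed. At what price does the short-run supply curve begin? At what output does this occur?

Short-run supply begins at min AVC. From VC = 31Q - 4Q^2 + Q^3, AVC = 31 - 4Q + Q^2.
dAVC/dQ = -4 + 2Q = 0 gives Q = 2. min AVC = 31 - 4·2 + 2^2 = 27.
The firm shuts down for any P below £27.

£27 per unit, at Q = 2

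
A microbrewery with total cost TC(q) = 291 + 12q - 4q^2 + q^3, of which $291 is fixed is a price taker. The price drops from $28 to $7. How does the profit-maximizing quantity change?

Output falls from 4 to 0 (the firm shuts down)

MC = 12 - 8q + 3q^2; the shutdown threshold is min AVC = $8 (at q = 2).
At P = $28 ≥ min AVC, set P = MC on the rising branch: q = 4.
At P = $7 < min AVC = $8, price no longer covers variable cost at any output, so the firm shuts down: q = 0.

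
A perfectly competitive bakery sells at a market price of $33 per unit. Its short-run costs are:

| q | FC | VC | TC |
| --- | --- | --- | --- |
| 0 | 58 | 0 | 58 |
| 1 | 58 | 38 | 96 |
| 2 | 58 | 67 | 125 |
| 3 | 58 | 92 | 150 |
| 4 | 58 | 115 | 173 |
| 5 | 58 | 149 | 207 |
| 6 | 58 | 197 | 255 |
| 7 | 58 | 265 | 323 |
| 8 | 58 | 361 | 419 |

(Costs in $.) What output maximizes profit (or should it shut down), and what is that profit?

q = 4; profit = -$41

Compute π = P·q − TC at each output: q=0: -58; q=1: -63; q=2: -59; q=3: -51; q=4: -41; q=5: -42; q=6: -57; q=7: -92; q=8: -155.
Profit is maximized at q = 4. AVC there is 115/4 = $28.75 ≤ P, so producing beats shutting down (which would give -$58).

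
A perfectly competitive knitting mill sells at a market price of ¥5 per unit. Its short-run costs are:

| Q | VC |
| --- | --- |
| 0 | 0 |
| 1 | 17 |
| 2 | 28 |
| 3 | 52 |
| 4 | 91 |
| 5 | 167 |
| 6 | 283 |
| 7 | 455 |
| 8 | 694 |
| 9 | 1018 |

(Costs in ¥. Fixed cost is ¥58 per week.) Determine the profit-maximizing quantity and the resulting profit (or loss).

Q = 0 (shut down); profit = -¥58

Compute π = P·Q − TC at each output: Q=0: -58; Q=1: -70; Q=2: -76; Q=3: -95; Q=4: -129; Q=5: -200; Q=6: -311; Q=7: -478; Q=8: -712; Q=9: -1031.
Profit is highest at Q = 0. Equivalently, the lowest AVC in the table is 28/2 ≈ ¥14 at Q = 2, and P = ¥5 falls below it — price never covers variable cost, so the firm shuts down and loses only its fixed cost.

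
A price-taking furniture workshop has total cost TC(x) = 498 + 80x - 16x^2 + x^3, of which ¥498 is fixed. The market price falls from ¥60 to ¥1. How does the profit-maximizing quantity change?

Output falls from 10 to 0 (the firm shuts down)

AVC = 80 - 16x + x^2, minimized at x = 8 where min AVC = ¥16. MC = 80 - 32x + 3x^2.
At P = ¥60 ≥ min AVC, set P = MC on the rising branch: x = 10.
At P = ¥1 < min AVC = ¥16, price no longer covers variable cost at any output, so the firm shuts down: x = 0.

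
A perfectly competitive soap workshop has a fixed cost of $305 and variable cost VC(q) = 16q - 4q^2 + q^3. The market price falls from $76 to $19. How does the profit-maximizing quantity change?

Output falls from 6 to 3

MC = 16 - 8q + 3q^2; the shutdown threshold is min AVC = $12 (at q = 2).
At P = $76 ≥ min AVC, set P = MC on the rising branch: q = 6.
At P = $19 ≥ min AVC, set P = MC: q = 3. The firm stays open but cuts output.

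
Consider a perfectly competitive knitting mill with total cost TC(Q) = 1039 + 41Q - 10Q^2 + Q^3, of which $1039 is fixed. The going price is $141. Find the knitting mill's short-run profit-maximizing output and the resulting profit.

Profit = -$39 at Q = 10

AVC = 41 - 10Q + Q^2 has its minimum $16 at Q = 5; price $141 clears that bar, so the firm operates.
With MC = 41 - 20Q + 3Q^2, P = MC on the upward-sloping part at Q* = 10.
TR = 141·10 = 1410. TC = 1039 + 410 = 1449. Profit = 1410 − 1449 = -$39.
That loss of $39 beats the $1039 the firm would lose by shutting down; producing recovers $1000 of fixed cost.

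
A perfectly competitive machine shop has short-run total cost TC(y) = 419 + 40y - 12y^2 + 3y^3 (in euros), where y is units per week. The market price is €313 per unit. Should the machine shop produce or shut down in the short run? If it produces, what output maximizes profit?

Variable cost is VC = 40y - 12y^2 + 3y^3, so AVC = VC/y = 40 - 12y + 3y^2 and MC = dTC/dy = 40 - 24y + 9y^2.
The AVC parabola has its vertex at y = 12/6 = 2, where AVC = 40 - 12·2 + 3·2^2 = €28.
Because €313 ≥ €28, revenue can cover variable cost; the firm operates.
Set P = MC: 313 = 40 - 24y + 9y^2 → -273 - 24y + 9y^2 = 0. The roots are y = -13/3 and y = 7; the profit-maximizing output is on the rising part of MC, so y* = 7.
Check: AVC at y = 7 is €103 ≤ P, so revenue covers variable cost.
Profit = P·y − TC = 313·7 − 1140 = €1051.

Produce at y = 7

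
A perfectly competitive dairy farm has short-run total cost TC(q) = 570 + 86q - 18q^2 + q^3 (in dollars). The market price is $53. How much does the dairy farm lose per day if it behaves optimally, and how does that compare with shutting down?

AVC = 86 - 18q + q^2; min AVC = $5 at q = 9. Since P = $53 ≥ min AVC, the firm produces.
With MC = 86 - 36q + 3q^2, P = MC on the upward-sloping part at q* = 11.
TR = 53·11 = 583. TC = 570 + 99 = 669. Profit = 583 − 669 = -$86.
By producing, the firm covers all variable cost plus $484 of fixed cost; shutting down would lose the full $570.

Profit = -$86 at q = 11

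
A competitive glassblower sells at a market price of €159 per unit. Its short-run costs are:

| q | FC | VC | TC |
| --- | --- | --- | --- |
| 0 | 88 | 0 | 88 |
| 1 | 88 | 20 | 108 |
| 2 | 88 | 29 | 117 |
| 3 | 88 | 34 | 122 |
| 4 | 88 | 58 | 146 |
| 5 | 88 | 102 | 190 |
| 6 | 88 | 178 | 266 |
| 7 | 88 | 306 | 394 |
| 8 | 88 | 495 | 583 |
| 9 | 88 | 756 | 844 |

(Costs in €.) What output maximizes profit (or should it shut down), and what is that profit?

q = 7; profit = €719

Tabulate TR − TC: q=0: -88; q=1: 51; q=2: 201; q=3: 355; q=4: 490; q=5: 605; q=6: 688; q=7: 719; q=8: 689; q=9: 587.
Profit is maximized at q = 7. AVC there is 306/7 = €43.71 ≤ P, so producing beats shutting down (which would give -€88).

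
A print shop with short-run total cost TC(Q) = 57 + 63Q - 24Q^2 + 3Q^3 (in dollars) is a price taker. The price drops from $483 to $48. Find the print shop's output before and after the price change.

MC = 63 - 48Q + 9Q^2; the shutdown threshold is min AVC = $15 (at Q = 4).
At P = $483 ≥ min AVC, set P = MC on the rising branch: Q = 10.
At P = $48 ≥ min AVC, set P = MC: Q = 5. The firm stays open but cuts output.

Output falls from 10 to 5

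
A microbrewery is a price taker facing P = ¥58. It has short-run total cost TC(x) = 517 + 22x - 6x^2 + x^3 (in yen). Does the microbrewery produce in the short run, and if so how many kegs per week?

Produce at x = 6

From TC, MC = TC'(x) = 22 - 12x + 3x^2 and AVC = VC/x = 22 - 6x + x^2.
AVC hits its minimum where MC = AVC, at x = 3, giving min AVC = 22 - 6·3 + 3^2 = ¥13.
Since P = ¥58 ≥ min AVC = ¥13, price covers variable cost and the firm should produce.
Solving P = MC: -36 - 12x + 3x^2 = 0 ⇒ x = -2 or 6. On the upward-sloping branch, x* = 6.
Check: AVC at x = 6 is ¥22 ≤ P, so revenue covers variable cost.
Profit = P·x − TC = 58·6 − 649 = -¥301, a loss, but smaller than the ¥517 fixed cost the firm would lose by shutting down.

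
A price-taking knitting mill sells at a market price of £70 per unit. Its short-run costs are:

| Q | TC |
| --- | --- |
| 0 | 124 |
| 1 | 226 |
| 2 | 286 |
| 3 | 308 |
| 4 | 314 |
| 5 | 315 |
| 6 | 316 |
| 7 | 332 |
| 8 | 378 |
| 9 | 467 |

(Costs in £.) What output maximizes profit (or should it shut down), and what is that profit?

Q = 8; profit = £182

Compute π = P·Q − TC at each output: Q=0: -124; Q=1: -156; Q=2: -146; Q=3: -98; Q=4: -34; Q=5: 35; Q=6: 104; Q=7: 158; Q=8: 182; Q=9: 163.
Profit is maximized at Q = 8. AVC there is 254/8 = £31.75 ≤ P, so producing beats shutting down (which would give -£124).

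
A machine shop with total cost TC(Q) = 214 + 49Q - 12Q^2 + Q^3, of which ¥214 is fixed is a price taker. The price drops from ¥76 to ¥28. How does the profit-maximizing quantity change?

AVC = 49 - 12Q + Q^2, minimized at Q = 6 where min AVC = ¥13. MC = 49 - 24Q + 3Q^2.
With P = ¥76 above the shutdown price, P = MC gives Q = 9.
At P = ¥28 ≥ min AVC, set P = MC: Q = 7. The firm stays open but cuts output.

Output falls from 9 to 7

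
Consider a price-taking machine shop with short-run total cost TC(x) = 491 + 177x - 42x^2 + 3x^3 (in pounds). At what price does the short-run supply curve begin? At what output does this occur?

Short-run supply begins at min AVC. From VC = 177x - 42x^2 + 3x^3, AVC = 177 - 42x + 3x^2.
At the minimum of AVC, MC = AVC. MC = 177 - 84x + 9x^2; setting MC = AVC gives 6x^2 - 42x = 0, so x = 7. min AVC = 30.
The firm shuts down for any P below £30.

£30 per unit, at x = 7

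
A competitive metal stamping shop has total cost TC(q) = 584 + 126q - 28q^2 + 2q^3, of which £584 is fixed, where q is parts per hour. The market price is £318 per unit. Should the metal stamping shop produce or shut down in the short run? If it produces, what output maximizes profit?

Produce at q = 12

Variable cost is VC = 126q - 28q^2 + 2q^3, so AVC = VC/q = 126 - 28q + 2q^2 and MC = dTC/dq = 126 - 56q + 6q^2.
AVC hits its minimum where MC = AVC, at q = 7, giving min AVC = 126 - 28·7 + 2·7^2 = £28.
P = £318 exceeds min AVC = £28, so the firm stays open.
Set P = MC: 318 = 126 - 56q + 6q^2 → -192 - 56q + 6q^2 = 0. The roots are q = -8/3 and q = 12; the profit-maximizing output is on the rising part of MC, so q* = 12.
Check: AVC at q = 12 is £78 ≤ P, so revenue covers variable cost.
Profit = P·q − TC = 318·12 − 1520 = £2296.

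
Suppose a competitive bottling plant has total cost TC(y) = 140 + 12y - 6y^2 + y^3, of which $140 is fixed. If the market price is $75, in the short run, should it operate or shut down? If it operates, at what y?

Variable cost is VC = 12y - 6y^2 + y^3, so AVC = VC/y = 12 - 6y + y^2 and MC = dTC/dy = 12 - 12y + 3y^2.
AVC hits its minimum where MC = AVC, at y = 3, giving min AVC = 12 - 6·3 + 3^2 = $3.
Since P = $75 ≥ min AVC = $3, price covers variable cost and the firm should produce.
P = MC gives -63 - 12y + 3y^2 = 0, with roots -3 and 7. Take the larger (rising MC): y* = 7.
Check: AVC at y = 7 is $19 ≤ P, so revenue covers variable cost.
Profit = P·y − TC = 75·7 − 273 = $252.

Produce at y = 7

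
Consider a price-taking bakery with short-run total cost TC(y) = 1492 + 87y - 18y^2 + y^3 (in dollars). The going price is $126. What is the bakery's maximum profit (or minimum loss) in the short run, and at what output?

AVC = 87 - 18y + y^2; min AVC = $6 at y = 9. Since P = $126 ≥ min AVC, the firm produces.
MC = 87 - 36y + 3y^2. Setting P = MC and taking the root on the rising branch gives y* = 13.
TR = 126·13 = 1638. TC = 1492 + 286 = 1778. Profit = 1638 − 1778 = -$140.
That loss of $140 beats the $1492 the firm would lose by shutting down; producing recovers $1352 of fixed cost.

Profit = -$140 at y = 13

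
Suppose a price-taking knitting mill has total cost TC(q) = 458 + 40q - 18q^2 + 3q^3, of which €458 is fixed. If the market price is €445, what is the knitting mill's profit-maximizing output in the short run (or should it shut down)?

From TC, MC = TC'(q) = 40 - 36q + 9q^2 and AVC = VC/q = 40 - 18q + 3q^2.
AVC is minimized where dAVC/dq = -18 + 6q = 0, at q = 3; min AVC = 40 - 18·3 + 3·3^2 = €13.
P = €445 exceeds min AVC = €13, so the firm stays open.
P = MC gives -405 - 36q + 9q^2 = 0, with roots -5 and 9. Take the larger (rising MC): q* = 9.
Check: AVC at q = 9 is €121 ≤ P, so revenue covers variable cost.
Profit = P·q − TC = 445·9 − 1547 = €2458.

Produce at q = 9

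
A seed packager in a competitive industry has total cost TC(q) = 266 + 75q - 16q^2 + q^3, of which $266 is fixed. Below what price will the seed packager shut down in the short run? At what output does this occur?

The shutdown price is the minimum of AVC. VC = 75q - 16q^2 + q^3, so AVC = 75 - 16q + q^2.
dAVC/dq = -16 + 2q = 0 gives q = 8. min AVC = 75 - 16·8 + 8^2 = 11.
For P < $11 the firm produces nothing.

$11 per unit, at q = 8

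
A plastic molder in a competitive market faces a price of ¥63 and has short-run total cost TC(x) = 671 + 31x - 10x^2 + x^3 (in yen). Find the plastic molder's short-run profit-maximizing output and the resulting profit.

Profit = -¥287 at x = 8

AVC = 31 - 10x + x^2 has its minimum ¥6 at x = 5; price ¥63 clears that bar, so the firm operates.
With MC = 31 - 20x + 3x^2, P = MC on the upward-sloping part at x* = 8.
TR = 63·8 = 504. TC = 671 + 120 = 791. Profit = 504 − 791 = -¥287.
That loss of ¥287 beats the ¥671 the firm would lose by shutting down; producing recovers ¥384 of fixed cost.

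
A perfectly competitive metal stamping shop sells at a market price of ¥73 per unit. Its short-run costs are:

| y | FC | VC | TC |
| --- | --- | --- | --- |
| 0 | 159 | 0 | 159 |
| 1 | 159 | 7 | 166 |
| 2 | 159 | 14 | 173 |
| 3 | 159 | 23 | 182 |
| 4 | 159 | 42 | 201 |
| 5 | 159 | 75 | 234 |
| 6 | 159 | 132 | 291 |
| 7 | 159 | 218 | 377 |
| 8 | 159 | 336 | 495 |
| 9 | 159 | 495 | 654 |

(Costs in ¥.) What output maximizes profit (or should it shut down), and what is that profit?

Compute π = P·y − TC at each output: y=0: -159; y=1: -93; y=2: -27; y=3: 37; y=4: 91; y=5: 131; y=6: 147; y=7: 134; y=8: 89; y=9: 3.
Profit is maximized at y = 6. AVC there is 132/6 = ¥22 ≤ P, so producing beats shutting down (which would give -¥159).

y = 6; profit = ¥147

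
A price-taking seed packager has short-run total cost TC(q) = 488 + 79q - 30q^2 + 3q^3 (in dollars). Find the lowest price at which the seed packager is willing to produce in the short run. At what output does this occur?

The firm shuts down when price falls below the minimum of average variable cost. AVC = VC/q = 79 - 30q + 3q^2.
At the minimum of AVC, MC = AVC. MC = 79 - 60q + 9q^2; setting MC = AVC gives 6q^2 - 30q = 0, so q = 5. min AVC = 4.
So the shutdown price is $4.

$4 per unit, at q = 5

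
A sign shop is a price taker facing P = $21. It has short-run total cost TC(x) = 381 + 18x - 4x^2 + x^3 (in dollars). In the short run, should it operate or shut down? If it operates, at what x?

Produce at x = 3

Strip out fixed cost: VC = 18x - 4x^2 + x^3. Then AVC = 18 - 4x + x^2 and MC = 18 - 8x + 3x^2.
The AVC parabola has its vertex at x = 4/2 = 2, where AVC = 18 - 4·2 + 2^2 = $14.
Since P = $21 ≥ min AVC = $14, price covers variable cost and the firm should produce.
Set P = MC: 21 = 18 - 8x + 3x^2 → -3 - 8x + 3x^2 = 0. The roots are x = -1/3 and x = 3; the profit-maximizing output is on the rising part of MC, so x* = 3.
Check: AVC at x = 3 is $15 ≤ P, so revenue covers variable cost.
Profit = P·x − TC = 21·3 − 426 = -$363, a loss, but smaller than the $381 fixed cost the firm would lose by shutting down.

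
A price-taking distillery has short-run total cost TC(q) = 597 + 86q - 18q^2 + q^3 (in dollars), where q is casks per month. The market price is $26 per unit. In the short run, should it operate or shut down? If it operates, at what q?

Produce at q = 10

Variable cost is VC = 86q - 18q^2 + q^3, so AVC = VC/q = 86 - 18q + q^2 and MC = dTC/dq = 86 - 36q + 3q^2.
The AVC parabola has its vertex at q = 18/2 = 9, where AVC = 86 - 18·9 + 9^2 = $5.
P = $26 exceeds min AVC = $5, so the firm stays open.
Solving P = MC: 60 - 36q + 3q^2 = 0 ⇒ q = 2 or 10. On the upward-sloping branch, q* = 10.
Check: AVC at q = 10 is $6 ≤ P, so revenue covers variable cost.
Profit = P·q − TC = 26·10 − 657 = -$397, a loss, but smaller than the $597 fixed cost the firm would lose by shutting down.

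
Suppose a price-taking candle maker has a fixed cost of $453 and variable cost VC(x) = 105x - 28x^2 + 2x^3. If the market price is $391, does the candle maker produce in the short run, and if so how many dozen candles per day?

From TC, MC = TC'(x) = 105 - 56x + 6x^2 and AVC = VC/x = 105 - 28x + 2x^2.
AVC is minimized where dAVC/dx = -28 + 4x = 0, at x = 7; min AVC = 105 - 28·7 + 2·7^2 = $7.
P = $391 exceeds min AVC = $7, so the firm stays open.
P = MC gives -286 - 56x + 6x^2 = 0, with roots -11/3 and 13. Take the larger (rising MC): x* = 13.
Check: AVC at x = 13 is $79 ≤ P, so revenue covers variable cost.
Profit = P·x − TC = 391·13 − 1480 = $3603.

Produce at x = 13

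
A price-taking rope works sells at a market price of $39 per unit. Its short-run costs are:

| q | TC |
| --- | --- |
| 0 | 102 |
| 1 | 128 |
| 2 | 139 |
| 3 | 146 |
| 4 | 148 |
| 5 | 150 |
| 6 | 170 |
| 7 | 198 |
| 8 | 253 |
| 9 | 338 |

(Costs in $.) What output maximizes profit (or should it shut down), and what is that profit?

Profit at each row (π = 39q − TC): q=0: -102; q=1: -89; q=2: -61; q=3: -29; q=4: 8; q=5: 45; q=6: 64; q=7: 75; q=8: 59; q=9: 13.
Profit is maximized at q = 7. AVC there is 96/7 = $13.71 ≤ P, so producing beats shutting down (which would give -$102).

q = 7; profit = $75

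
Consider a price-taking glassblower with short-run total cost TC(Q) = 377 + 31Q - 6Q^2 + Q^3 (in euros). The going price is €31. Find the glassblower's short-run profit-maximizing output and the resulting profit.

Profit = -€345 at Q = 4

AVC = 31 - 6Q + Q^2; min AVC = €22 at Q = 3. Since P = €31 ≥ min AVC, the firm produces.
With MC = 31 - 12Q + 3Q^2, P = MC on the upward-sloping part at Q* = 4.
TR = 31·4 = 124. TC = 377 + 92 = 469. Profit = 124 − 469 = -€345.
Shutting down would mean losing the fixed cost of €377, so operating at a loss of €345 is better by €32.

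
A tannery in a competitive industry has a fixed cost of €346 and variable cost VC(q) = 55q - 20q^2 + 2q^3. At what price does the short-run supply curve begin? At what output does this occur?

The firm shuts down when price falls below the minimum of average variable cost. AVC = VC/q = 55 - 20q + 2q^2.
dAVC/dq = -20 + 4q = 0 gives q = 5. min AVC = 55 - 20·5 + 2·5^2 = 5.
The firm shuts down for any P below €5.

€5 per unit, at q = 5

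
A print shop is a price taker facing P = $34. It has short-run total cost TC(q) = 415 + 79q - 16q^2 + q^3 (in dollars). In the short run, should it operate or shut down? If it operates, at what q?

Produce at q = 9

Strip out fixed cost: VC = 79q - 16q^2 + q^3. Then AVC = 79 - 16q + q^2 and MC = 79 - 32q + 3q^2.
AVC hits its minimum where MC = AVC, at q = 8, giving min AVC = 79 - 16·8 + 8^2 = $15.
Since P = $34 ≥ min AVC = $15, price covers variable cost and the firm should produce.
Set P = MC: 34 = 79 - 32q + 3q^2 → 45 - 32q + 3q^2 = 0. The roots are q = 5/3 and q = 9; the profit-maximizing output is on the rising part of MC, so q* = 9.
Check: AVC at q = 9 is $16 ≤ P, so revenue covers variable cost.
Profit = P·q − TC = 34·9 − 559 = -$253, a loss, but smaller than the $415 fixed cost the firm would lose by shutting down.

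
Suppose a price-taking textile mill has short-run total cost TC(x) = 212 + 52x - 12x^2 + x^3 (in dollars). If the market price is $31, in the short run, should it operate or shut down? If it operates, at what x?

Strip out fixed cost: VC = 52x - 12x^2 + x^3. Then AVC = 52 - 12x + x^2 and MC = 52 - 24x + 3x^2.
The AVC parabola has its vertex at x = 12/2 = 6, where AVC = 52 - 12·6 + 6^2 = $16.
Because $31 ≥ $16, revenue can cover variable cost; the firm operates.
Solving P = MC: 21 - 24x + 3x^2 = 0 ⇒ x = 1 or 7. On the upward-sloping branch, x* = 7.
Check: AVC at x = 7 is $17 ≤ P, so revenue covers variable cost.
Profit = P·x − TC = 31·7 − 331 = -$114, a loss, but smaller than the $212 fixed cost the firm would lose by shutting down.

Produce at x = 7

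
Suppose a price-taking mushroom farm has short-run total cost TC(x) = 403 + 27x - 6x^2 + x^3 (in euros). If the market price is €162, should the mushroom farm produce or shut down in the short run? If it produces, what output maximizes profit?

Produce at x = 9

Variable cost is VC = 27x - 6x^2 + x^3, so AVC = VC/x = 27 - 6x + x^2 and MC = dTC/dx = 27 - 12x + 3x^2.
The AVC parabola has its vertex at x = 6/2 = 3, where AVC = 27 - 6·3 + 3^2 = €18.
P = €162 exceeds min AVC = €18, so the firm stays open.
P = MC gives -135 - 12x + 3x^2 = 0, with roots -5 and 9. Take the larger (rising MC): x* = 9.
Check: AVC at x = 9 is €54 ≤ P, so revenue covers variable cost.
Profit = P·x − TC = 162·9 − 889 = €569.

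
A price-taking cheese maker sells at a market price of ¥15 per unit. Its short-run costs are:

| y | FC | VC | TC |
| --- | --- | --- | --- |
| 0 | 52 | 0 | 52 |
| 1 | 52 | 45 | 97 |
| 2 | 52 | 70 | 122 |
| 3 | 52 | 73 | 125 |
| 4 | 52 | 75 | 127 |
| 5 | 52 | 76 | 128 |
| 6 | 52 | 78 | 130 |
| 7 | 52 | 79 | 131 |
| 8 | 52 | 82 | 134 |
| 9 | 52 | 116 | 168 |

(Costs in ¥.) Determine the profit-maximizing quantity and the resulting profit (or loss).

Profit at each row (π = 15y − TC): y=0: -52; y=1: -82; y=2: -92; y=3: -80; y=4: -67; y=5: -53; y=6: -40; y=7: -26; y=8: -14; y=9: -33.
Profit is maximized at y = 8. AVC there is 82/8 = ¥10.25 ≤ P, so producing beats shutting down (which would give -¥52).

y = 8; profit = -¥14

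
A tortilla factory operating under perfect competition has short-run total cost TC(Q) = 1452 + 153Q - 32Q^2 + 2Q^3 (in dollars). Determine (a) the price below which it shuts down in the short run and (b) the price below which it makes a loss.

Shutdown price = min AVC. AVC = 153 - 32Q + 2Q^2, with vertex at Q = 8 and minimum $25.
ATC = 1452/Q + 153 - 32Q + 2Q^2. Setting dATC/dQ = −1452/Q^2 − 32 + 4Q = 0 gives Q = 11 (since 4·11^3 − 32·11^2 = 1452).
min ATC = 1452/11 + 153 − 32·11 + 2·11^2 = $175. That is the break-even price.
Between these two prices the firm operates at a loss; above $175 it earns a profit.

Shutdown price = $25; break-even price = $175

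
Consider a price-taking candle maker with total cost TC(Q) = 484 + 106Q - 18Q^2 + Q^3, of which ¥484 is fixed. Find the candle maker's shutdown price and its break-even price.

Shutdown price = min AVC. AVC = 106 - 18Q + Q^2, with vertex at Q = 9 and minimum ¥25.
ATC = 484/Q + 106 - 18Q + Q^2. Setting dATC/dQ = −484/Q^2 − 18 + 2Q = 0 gives Q = 11 (since 2·11^3 − 18·11^2 = 484).
min ATC = 484/11 + 106 − 18·11 + 11^2 = ¥73. That is the break-even price.
Between these two prices the firm operates at a loss; above ¥73 it earns a profit.

Shutdown price = ¥25; break-even price = ¥73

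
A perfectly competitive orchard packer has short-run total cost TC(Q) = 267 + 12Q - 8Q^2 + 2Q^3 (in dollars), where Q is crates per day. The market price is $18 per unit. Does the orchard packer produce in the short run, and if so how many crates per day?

Strip out fixed cost: VC = 12Q - 8Q^2 + 2Q^3. Then AVC = 12 - 8Q + 2Q^2 and MC = 12 - 16Q + 6Q^2.
The AVC parabola has its vertex at Q = 8/4 = 2, where AVC = 12 - 8·2 + 2·2^2 = $4.
Since P = $18 ≥ min AVC = $4, price covers variable cost and the firm should produce.
Set P = MC: 18 = 12 - 16Q + 6Q^2 → -6 - 16Q + 6Q^2 = 0. The roots are Q = -1/3 and Q = 3; the profit-maximizing output is on the rising part of MC, so Q* = 3.
Check: AVC at Q = 3 is $6 ≤ P, so revenue covers variable cost.
Profit = P·Q − TC = 18·3 − 285 = -$231, a loss, but smaller than the $267 fixed cost the firm would lose by shutting down.

Produce at Q = 3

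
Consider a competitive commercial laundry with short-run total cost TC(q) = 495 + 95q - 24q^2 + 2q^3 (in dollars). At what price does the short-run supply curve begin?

$23 per unit

The firm shuts down when price falls below the minimum of average variable cost. AVC = VC/q = 95 - 24q + 2q^2.
At the minimum of AVC, MC = AVC. MC = 95 - 48q + 6q^2; setting MC = AVC gives 4q^2 - 24q = 0, so q = 6. min AVC = 23.
For P < $23 the firm produces nothing.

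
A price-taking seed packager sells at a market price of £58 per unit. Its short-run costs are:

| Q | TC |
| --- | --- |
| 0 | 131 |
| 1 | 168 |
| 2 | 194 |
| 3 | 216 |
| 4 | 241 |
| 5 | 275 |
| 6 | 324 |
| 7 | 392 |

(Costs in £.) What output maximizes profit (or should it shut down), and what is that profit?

Q = 6; profit = £24

Compute π = P·Q − TC at each output: Q=0: -131; Q=1: -110; Q=2: -78; Q=3: -42; Q=4: -9; Q=5: 15; Q=6: 24; Q=7: 14.
Profit is maximized at Q = 6. AVC there is 193/6 = £32.17 ≤ P, so producing beats shutting down (which would give -£131).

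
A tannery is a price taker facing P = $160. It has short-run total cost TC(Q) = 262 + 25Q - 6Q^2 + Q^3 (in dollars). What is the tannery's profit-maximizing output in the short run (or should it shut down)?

Produce at Q = 9

Variable cost is VC = 25Q - 6Q^2 + Q^3, so AVC = VC/Q = 25 - 6Q + Q^2 and MC = dTC/dQ = 25 - 12Q + 3Q^2.
AVC is minimized where dAVC/dQ = -6 + 2Q = 0, at Q = 3; min AVC = 25 - 6·3 + 3^2 = $16.
P = $160 exceeds min AVC = $16, so the firm stays open.
Set P = MC: 160 = 25 - 12Q + 3Q^2 → -135 - 12Q + 3Q^2 = 0. The roots are Q = -5 and Q = 9; the profit-maximizing output is on the rising part of MC, so Q* = 9.
Check: AVC at Q = 9 is $52 ≤ P, so revenue covers variable cost.
Profit = P·Q − TC = 160·9 − 730 = $710.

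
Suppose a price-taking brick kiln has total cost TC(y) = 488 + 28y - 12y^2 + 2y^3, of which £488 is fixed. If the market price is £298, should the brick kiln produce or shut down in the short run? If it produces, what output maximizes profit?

Produce at y = 9

Variable cost is VC = 28y - 12y^2 + 2y^3, so AVC = VC/y = 28 - 12y + 2y^2 and MC = dTC/dy = 28 - 24y + 6y^2.
The AVC parabola has its vertex at y = 12/4 = 3, where AVC = 28 - 12·3 + 2·3^2 = £10.
Because £298 ≥ £10, revenue can cover variable cost; the firm operates.
Solving P = MC: -270 - 24y + 6y^2 = 0 ⇒ y = -5 or 9. On the upward-sloping branch, y* = 9.
Check: AVC at y = 9 is £82 ≤ P, so revenue covers variable cost.
Profit = P·y − TC = 298·9 − 1226 = £1456.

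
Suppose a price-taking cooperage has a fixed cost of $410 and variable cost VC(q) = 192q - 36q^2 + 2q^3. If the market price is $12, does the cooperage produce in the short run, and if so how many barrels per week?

Strip out fixed cost: VC = 192q - 36q^2 + 2q^3. Then AVC = 192 - 36q + 2q^2 and MC = 192 - 72q + 6q^2.
AVC is minimized where dAVC/dq = -36 + 4q = 0, at q = 9; min AVC = 192 - 36·9 + 2·9^2 = $30.
P = $12 lies below min AVC = $30; no output level covers variable cost.
Best response: produce nothing and absorb the $410 fixed cost.

Shut down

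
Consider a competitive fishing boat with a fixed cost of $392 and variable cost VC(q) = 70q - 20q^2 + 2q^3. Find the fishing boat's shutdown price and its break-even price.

Shutdown price = min AVC. AVC = 70 - 20q + 2q^2, with vertex at q = 5 and minimum $20.
ATC = 392/q + 70 - 20q + 2q^2. Setting dATC/dq = −392/q^2 − 20 + 4q = 0 gives q = 7 (since 4·7^3 − 20·7^2 = 392).
min ATC = 392/7 + 70 − 20·7 + 2·7^2 = $84. That is the break-even price.
Between these two prices the firm operates at a loss; above $84 it earns a profit.

Shutdown price = $20; break-even price = $84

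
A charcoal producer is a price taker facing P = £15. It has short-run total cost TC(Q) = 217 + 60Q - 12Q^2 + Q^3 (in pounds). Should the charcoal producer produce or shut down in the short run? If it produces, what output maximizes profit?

Strip out fixed cost: VC = 60Q - 12Q^2 + Q^3. Then AVC = 60 - 12Q + Q^2 and MC = 60 - 24Q + 3Q^2.
The AVC parabola has its vertex at Q = 12/2 = 6, where AVC = 60 - 12·6 + 6^2 = £24.
Since P = £15 < min AVC = £24, price fails to cover variable cost at any output.
Shutting down limits the loss to fixed cost, £217.

Shut down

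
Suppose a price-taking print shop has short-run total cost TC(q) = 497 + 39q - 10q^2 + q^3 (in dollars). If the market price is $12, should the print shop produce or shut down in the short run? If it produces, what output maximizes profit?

Strip out fixed cost: VC = 39q - 10q^2 + q^3. Then AVC = 39 - 10q + q^2 and MC = 39 - 20q + 3q^2.
The AVC parabola has its vertex at q = 10/2 = 5, where AVC = 39 - 10·5 + 5^2 = $14.
P = $12 lies below min AVC = $14; no output level covers variable cost.
Best response: produce nothing and absorb the $497 fixed cost.

Shut down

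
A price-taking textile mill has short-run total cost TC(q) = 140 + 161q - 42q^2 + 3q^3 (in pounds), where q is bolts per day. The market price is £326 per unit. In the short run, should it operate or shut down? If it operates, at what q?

Strip out fixed cost: VC = 161q - 42q^2 + 3q^3. Then AVC = 161 - 42q + 3q^2 and MC = 161 - 84q + 9q^2.
AVC is minimized where dAVC/dq = -42 + 6q = 0, at q = 7; min AVC = 161 - 42·7 + 3·7^2 = £14.
Since P = £326 ≥ min AVC = £14, price covers variable cost and the firm should produce.
Solving P = MC: -165 - 84q + 9q^2 = 0 ⇒ q = -5/3 or 11. On the upward-sloping branch, q* = 11.
Check: AVC at q = 11 is £62 ≤ P, so revenue covers variable cost.
Profit = P·q − TC = 326·11 − 822 = £2764.

Produce at q = 11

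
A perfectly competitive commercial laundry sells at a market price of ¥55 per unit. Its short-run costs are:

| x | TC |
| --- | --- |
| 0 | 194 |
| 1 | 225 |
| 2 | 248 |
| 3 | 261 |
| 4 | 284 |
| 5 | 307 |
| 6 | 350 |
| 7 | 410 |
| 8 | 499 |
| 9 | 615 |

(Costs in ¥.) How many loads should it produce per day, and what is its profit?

x = 6; profit = -¥20

Tabulate TR − TC: x=0: -194; x=1: -170; x=2: -138; x=3: -96; x=4: -64; x=5: -32; x=6: -20; x=7: -25; x=8: -59; x=9: -120.
Profit is maximized at x = 6. AVC there is 156/6 = ¥26 ≤ P, so producing beats shutting down (which would give -¥194).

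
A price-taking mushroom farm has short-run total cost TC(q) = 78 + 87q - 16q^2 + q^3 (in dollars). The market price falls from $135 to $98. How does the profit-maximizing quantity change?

AVC = 87 - 16q + q^2, minimized at q = 8 where min AVC = $23. MC = 87 - 32q + 3q^2.
At P = $135 ≥ min AVC, set P = MC on the rising branch: q = 12.
At P = $98 ≥ min AVC, set P = MC: q = 11. The firm stays open but cuts output.

Output falls from 12 to 11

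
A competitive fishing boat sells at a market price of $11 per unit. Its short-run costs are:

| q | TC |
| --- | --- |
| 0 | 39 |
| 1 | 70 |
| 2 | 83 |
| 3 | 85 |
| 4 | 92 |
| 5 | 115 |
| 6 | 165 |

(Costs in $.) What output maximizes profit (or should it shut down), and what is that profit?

q = 0 (shut down); profit = -$39

Tabulate TR − TC: q=0: -39; q=1: -59; q=2: -61; q=3: -52; q=4: -48; q=5: -60; q=6: -99.
Profit is highest at q = 0. Equivalently, the lowest AVC in the table is 53/4 ≈ $13.25 at q = 4, and P = $11 falls below it — price never covers variable cost, so the firm shuts down and loses only its fixed cost.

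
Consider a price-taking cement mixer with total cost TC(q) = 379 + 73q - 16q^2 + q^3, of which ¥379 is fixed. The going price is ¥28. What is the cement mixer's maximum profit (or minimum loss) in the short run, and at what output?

Profit = -¥217 at q = 9

AVC = 73 - 16q + q^2; min AVC = ¥9 at q = 8. Since P = ¥28 ≥ min AVC, the firm produces.
With MC = 73 - 32q + 3q^2, P = MC on the upward-sloping part at q* = 9.
TR = 28·9 = 252. TC = 379 + 90 = 469. Profit = 252 − 469 = -¥217.
Shutting down would mean losing the fixed cost of ¥379, so operating at a loss of ¥217 is better by ¥162.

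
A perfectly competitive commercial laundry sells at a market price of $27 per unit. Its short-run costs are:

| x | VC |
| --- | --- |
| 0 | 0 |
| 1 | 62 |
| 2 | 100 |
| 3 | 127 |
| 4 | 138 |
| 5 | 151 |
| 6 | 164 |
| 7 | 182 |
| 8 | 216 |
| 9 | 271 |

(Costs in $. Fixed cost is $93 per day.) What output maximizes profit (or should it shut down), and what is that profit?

x = 7; profit = -$86

Compute π = P·x − TC at each output: x=0: -93; x=1: -128; x=2: -139; x=3: -139; x=4: -123; x=5: -109; x=6: -95; x=7: -86; x=8: -93; x=9: -121.
Profit is maximized at x = 7. AVC there is 182/7 = $26 ≤ P, so producing beats shutting down (which would give -$93).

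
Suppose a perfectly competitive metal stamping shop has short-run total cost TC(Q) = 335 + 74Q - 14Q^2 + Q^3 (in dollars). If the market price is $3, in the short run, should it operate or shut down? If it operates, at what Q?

Variable cost is VC = 74Q - 14Q^2 + Q^3, so AVC = VC/Q = 74 - 14Q + Q^2 and MC = dTC/dQ = 74 - 28Q + 3Q^2.
AVC hits its minimum where MC = AVC, at Q = 7, giving min AVC = 74 - 14·7 + 7^2 = $25.
Since P = $3 < min AVC = $25, price fails to cover variable cost at any output.
The firm minimizes its loss by shutting down and losing only its fixed cost of $335.

Shut down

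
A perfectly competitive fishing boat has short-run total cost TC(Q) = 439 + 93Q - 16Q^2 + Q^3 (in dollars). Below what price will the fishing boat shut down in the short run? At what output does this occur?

Short-run supply begins at min AVC. From VC = 93Q - 16Q^2 + Q^3, AVC = 93 - 16Q + Q^2.
dAVC/dQ = -16 + 2Q = 0 gives Q = 8. min AVC = 93 - 16·8 + 8^2 = 29.
The firm shuts down for any P below $29.

$29 per unit, at Q = 8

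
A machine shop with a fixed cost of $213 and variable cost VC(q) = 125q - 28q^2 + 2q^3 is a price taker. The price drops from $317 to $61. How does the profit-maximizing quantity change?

Output falls from 12 to 8

MC = 125 - 56q + 6q^2; the shutdown threshold is min AVC = $27 (at q = 7).
With P = $317 above the shutdown price, P = MC gives q = 12.
At P = $61 ≥ min AVC, set P = MC: q = 8. The firm stays open but cuts output.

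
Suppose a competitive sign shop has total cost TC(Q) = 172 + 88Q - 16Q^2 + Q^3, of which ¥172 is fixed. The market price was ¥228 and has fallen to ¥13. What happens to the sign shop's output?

MC = 88 - 32Q + 3Q^2; the shutdown threshold is min AVC = ¥24 (at Q = 8).
With P = ¥228 above the shutdown price, P = MC gives Q = 14.
At P = ¥13 < min AVC = ¥24, price no longer covers variable cost at any output, so the firm shuts down: Q = 0.

Output falls from 14 to 0 (the firm shuts down)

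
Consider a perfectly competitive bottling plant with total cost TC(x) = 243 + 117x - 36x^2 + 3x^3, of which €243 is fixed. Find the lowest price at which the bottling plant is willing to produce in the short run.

€9 per unit

The firm shuts down when price falls below the minimum of average variable cost. AVC = VC/x = 117 - 36x + 3x^2.
dAVC/dx = -36 + 6x = 0 gives x = 6. min AVC = 117 - 36·6 + 3·6^2 = 9.
The firm shuts down for any P below €9.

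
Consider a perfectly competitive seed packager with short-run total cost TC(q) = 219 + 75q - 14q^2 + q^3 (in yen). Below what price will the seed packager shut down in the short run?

¥26 per unit

The firm shuts down when price falls below the minimum of average variable cost. AVC = VC/q = 75 - 14q + q^2.
dAVC/dq = -14 + 2q = 0 gives q = 7. min AVC = 75 - 14·7 + 7^2 = 26.
For P < ¥26 the firm produces nothing.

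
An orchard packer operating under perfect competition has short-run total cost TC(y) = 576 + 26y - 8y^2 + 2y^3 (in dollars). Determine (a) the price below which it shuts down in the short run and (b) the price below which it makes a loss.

Shutdown price = $18; break-even price = $146

Shutdown price = min AVC. AVC = 26 - 8y + 2y^2, with vertex at y = 2 and minimum $18.
ATC = 576/y + 26 - 8y + 2y^2. Setting dATC/dy = −576/y^2 − 8 + 4y = 0 gives y = 6 (since 4·6^3 − 8·6^2 = 576).
min ATC = 576/6 + 26 − 8·6 + 2·6^2 = $146. That is the break-even price.
Between these two prices the firm operates at a loss; above $146 it earns a profit.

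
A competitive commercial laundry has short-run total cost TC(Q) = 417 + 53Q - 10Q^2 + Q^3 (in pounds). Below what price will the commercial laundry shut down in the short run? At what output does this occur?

Short-run supply begins at min AVC. From VC = 53Q - 10Q^2 + Q^3, AVC = 53 - 10Q + Q^2.
At the minimum of AVC, MC = AVC. MC = 53 - 20Q + 3Q^2; setting MC = AVC gives 2Q^2 - 10Q = 0, so Q = 5. min AVC = 28.
For P < £28 the firm produces nothing.

£28 per unit, at Q = 5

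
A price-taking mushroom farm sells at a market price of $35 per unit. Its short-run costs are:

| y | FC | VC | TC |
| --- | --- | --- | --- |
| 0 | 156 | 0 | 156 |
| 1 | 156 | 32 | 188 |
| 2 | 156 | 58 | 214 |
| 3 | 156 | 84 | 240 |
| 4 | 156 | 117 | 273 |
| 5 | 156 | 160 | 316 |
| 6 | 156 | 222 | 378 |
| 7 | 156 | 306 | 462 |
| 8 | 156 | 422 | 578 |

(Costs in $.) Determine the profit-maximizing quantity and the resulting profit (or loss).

y = 4; profit = -$133

Compute π = P·y − TC at each output: y=0: -156; y=1: -153; y=2: -144; y=3: -135; y=4: -133; y=5: -141; y=6: -168; y=7: -217; y=8: -298.
Profit is maximized at y = 4. AVC there is 117/4 = $29.25 ≤ P, so producing beats shutting down (which would give -$156).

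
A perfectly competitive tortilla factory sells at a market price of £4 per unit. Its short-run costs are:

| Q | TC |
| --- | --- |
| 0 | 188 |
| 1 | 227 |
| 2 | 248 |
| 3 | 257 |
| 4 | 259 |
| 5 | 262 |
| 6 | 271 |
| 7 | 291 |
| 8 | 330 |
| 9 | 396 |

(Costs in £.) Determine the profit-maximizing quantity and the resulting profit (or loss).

Profit at each row (π = 4Q − TC): Q=0: -188; Q=1: -223; Q=2: -240; Q=3: -245; Q=4: -243; Q=5: -242; Q=6: -247; Q=7: -263; Q=8: -298; Q=9: -360.
Profit is highest at Q = 0. Equivalently, the lowest AVC in the table is 83/6 ≈ £13.83 at Q = 6, and P = £4 falls below it — price never covers variable cost, so the firm shuts down and loses only its fixed cost.

Q = 0 (shut down); profit = -£188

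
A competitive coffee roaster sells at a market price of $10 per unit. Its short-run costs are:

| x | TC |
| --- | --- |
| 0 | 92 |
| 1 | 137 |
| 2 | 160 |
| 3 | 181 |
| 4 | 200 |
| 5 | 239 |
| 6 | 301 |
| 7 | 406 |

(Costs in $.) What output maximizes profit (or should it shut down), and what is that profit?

x = 0 (shut down); profit = -$92

Profit at each row (π = 10x − TC): x=0: -92; x=1: -127; x=2: -140; x=3: -151; x=4: -160; x=5: -189; x=6: -241; x=7: -336.
Profit is highest at x = 0. Equivalently, the lowest AVC in the table is 108/4 ≈ $27 at x = 4, and P = $10 falls below it — price never covers variable cost, so the firm shuts down and loses only its fixed cost.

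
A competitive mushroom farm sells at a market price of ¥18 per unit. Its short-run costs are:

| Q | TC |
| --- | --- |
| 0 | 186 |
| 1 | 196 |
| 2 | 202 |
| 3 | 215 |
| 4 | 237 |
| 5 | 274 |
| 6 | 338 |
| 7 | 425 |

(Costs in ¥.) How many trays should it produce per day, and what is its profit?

Q = 3; profit = -¥161

Profit at each row (π = 18Q − TC): Q=0: -186; Q=1: -178; Q=2: -166; Q=3: -161; Q=4: -165; Q=5: -184; Q=6: -230; Q=7: -299.
Profit is maximized at Q = 3. AVC there is 29/3 = ¥9.67 ≤ P, so producing beats shutting down (which would give -¥186).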